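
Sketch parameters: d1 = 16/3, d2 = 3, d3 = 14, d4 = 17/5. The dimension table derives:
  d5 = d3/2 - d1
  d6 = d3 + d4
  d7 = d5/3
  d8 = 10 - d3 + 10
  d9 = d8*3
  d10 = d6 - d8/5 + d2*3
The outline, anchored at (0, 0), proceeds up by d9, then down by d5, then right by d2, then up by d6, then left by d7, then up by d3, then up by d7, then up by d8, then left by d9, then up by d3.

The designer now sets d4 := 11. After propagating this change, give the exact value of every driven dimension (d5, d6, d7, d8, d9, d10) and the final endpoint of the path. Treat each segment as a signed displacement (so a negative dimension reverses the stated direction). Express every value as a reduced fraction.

d5 = 5/3
d6 = 25
d7 = 5/9
d8 = 6
d9 = 18
d10 = 164/5
endpoint = (-140/9, 683/9)

Apply edit: d4 := 11
  d5 = d3/2 - d1 = 5/3
  d6 = d3 + d4 = 25
  d7 = d5/3 = 5/9
  d8 = 10 - d3 + 10 = 6
  d9 = d8*3 = 18
  d10 = d6 - d8/5 + d2*3 = 164/5
Walk from origin (0, 0):
  seg 1: up by d9 = 18 → (0, 18)
  seg 2: down by d5 = 5/3 → (0, 49/3)
  seg 3: right by d2 = 3 → (3, 49/3)
  seg 4: up by d6 = 25 → (3, 124/3)
  seg 5: left by d7 = 5/9 → (22/9, 124/3)
  seg 6: up by d3 = 14 → (22/9, 166/3)
  seg 7: up by d7 = 5/9 → (22/9, 503/9)
  seg 8: up by d8 = 6 → (22/9, 557/9)
  seg 9: left by d9 = 18 → (-140/9, 557/9)
  seg 10: up by d3 = 14 → (-140/9, 683/9)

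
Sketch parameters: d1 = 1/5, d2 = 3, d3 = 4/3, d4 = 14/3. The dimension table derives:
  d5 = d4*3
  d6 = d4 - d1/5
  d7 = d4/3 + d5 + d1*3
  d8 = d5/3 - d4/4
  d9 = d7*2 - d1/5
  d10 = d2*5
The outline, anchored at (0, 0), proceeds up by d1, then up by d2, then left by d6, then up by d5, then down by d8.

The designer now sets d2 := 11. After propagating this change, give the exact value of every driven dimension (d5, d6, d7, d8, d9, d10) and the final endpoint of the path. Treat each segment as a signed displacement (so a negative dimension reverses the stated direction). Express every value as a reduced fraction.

Apply edit: d2 := 11
  d5 = d4*3 = 14
  d6 = d4 - d1/5 = 347/75
  d7 = d4/3 + d5 + d1*3 = 727/45
  d8 = d5/3 - d4/4 = 7/2
  d9 = d7*2 - d1/5 = 7261/225
  d10 = d2*5 = 55
Walk from origin (0, 0):
  seg 1: up by d1 = 1/5 → (0, 1/5)
  seg 2: up by d2 = 11 → (0, 56/5)
  seg 3: left by d6 = 347/75 → (-347/75, 56/5)
  seg 4: up by d5 = 14 → (-347/75, 126/5)
  seg 5: down by d8 = 7/2 → (-347/75, 217/10)

d5 = 14
d6 = 347/75
d7 = 727/45
d8 = 7/2
d9 = 7261/225
d10 = 55
endpoint = (-347/75, 217/10)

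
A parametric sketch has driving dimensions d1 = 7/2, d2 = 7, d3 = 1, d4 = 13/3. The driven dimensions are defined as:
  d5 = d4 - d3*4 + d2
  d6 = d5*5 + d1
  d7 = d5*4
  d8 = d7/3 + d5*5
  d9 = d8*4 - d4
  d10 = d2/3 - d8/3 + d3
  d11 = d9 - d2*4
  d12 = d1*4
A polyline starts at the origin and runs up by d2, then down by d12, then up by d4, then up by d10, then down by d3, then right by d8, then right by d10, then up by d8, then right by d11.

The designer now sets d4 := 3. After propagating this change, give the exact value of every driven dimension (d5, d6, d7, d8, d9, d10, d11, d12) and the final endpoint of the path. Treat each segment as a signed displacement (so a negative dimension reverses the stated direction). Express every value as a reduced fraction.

d5 = 6
d6 = 67/2
d7 = 24
d8 = 38
d9 = 149
d10 = -28/3
d11 = 121
d12 = 14
endpoint = (449/3, 71/3)

Apply edit: d4 := 3
  d5 = d4 - d3*4 + d2 = 6
  d6 = d5*5 + d1 = 67/2
  d7 = d5*4 = 24
  d8 = d7/3 + d5*5 = 38
  d9 = d8*4 - d4 = 149
  d10 = d2/3 - d8/3 + d3 = -28/3
  d11 = d9 - d2*4 = 121
  d12 = d1*4 = 14
Walk from origin (0, 0):
  seg 1: up by d2 = 7 → (0, 7)
  seg 2: down by d12 = 14 → (0, -7)
  seg 3: up by d4 = 3 → (0, -4)
  seg 4: up by d10 = -28/3 → (0, -40/3)
  seg 5: down by d3 = 1 → (0, -43/3)
  seg 6: right by d8 = 38 → (38, -43/3)
  seg 7: right by d10 = -28/3 → (86/3, -43/3)
  seg 8: up by d8 = 38 → (86/3, 71/3)
  seg 9: right by d11 = 121 → (449/3, 71/3)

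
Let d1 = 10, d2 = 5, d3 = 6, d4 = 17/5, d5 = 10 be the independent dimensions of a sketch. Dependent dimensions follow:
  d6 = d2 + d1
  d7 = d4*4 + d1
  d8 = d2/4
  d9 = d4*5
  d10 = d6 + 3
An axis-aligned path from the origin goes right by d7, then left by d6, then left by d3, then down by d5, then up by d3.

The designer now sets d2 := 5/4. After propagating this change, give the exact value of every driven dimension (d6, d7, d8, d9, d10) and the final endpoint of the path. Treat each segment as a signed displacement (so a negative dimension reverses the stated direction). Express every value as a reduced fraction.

d6 = 45/4
d7 = 118/5
d8 = 5/16
d9 = 17
d10 = 57/4
endpoint = (127/20, -4)

Apply edit: d2 := 5/4
  d6 = d2 + d1 = 45/4
  d7 = d4*4 + d1 = 118/5
  d8 = d2/4 = 5/16
  d9 = d4*5 = 17
  d10 = d6 + 3 = 57/4
Walk from origin (0, 0):
  seg 1: right by d7 = 118/5 → (118/5, 0)
  seg 2: left by d6 = 45/4 → (247/20, 0)
  seg 3: left by d3 = 6 → (127/20, 0)
  seg 4: down by d5 = 10 → (127/20, -10)
  seg 5: up by d3 = 6 → (127/20, -4)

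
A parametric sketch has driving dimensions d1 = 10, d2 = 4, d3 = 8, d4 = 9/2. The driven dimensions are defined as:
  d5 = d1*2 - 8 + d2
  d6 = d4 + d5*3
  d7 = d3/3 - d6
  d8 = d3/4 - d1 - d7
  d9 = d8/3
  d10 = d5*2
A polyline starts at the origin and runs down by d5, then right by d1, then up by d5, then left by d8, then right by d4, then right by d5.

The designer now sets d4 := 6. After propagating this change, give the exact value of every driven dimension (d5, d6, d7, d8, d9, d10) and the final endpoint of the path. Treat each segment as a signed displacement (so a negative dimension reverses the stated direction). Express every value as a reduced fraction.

Apply edit: d4 := 6
  d5 = d1*2 - 8 + d2 = 16
  d6 = d4 + d5*3 = 54
  d7 = d3/3 - d6 = -154/3
  d8 = d3/4 - d1 - d7 = 130/3
  d9 = d8/3 = 130/9
  d10 = d5*2 = 32
Walk from origin (0, 0):
  seg 1: down by d5 = 16 → (0, -16)
  seg 2: right by d1 = 10 → (10, -16)
  seg 3: up by d5 = 16 → (10, 0)
  seg 4: left by d8 = 130/3 → (-100/3, 0)
  seg 5: right by d4 = 6 → (-82/3, 0)
  seg 6: right by d5 = 16 → (-34/3, 0)

d5 = 16
d6 = 54
d7 = -154/3
d8 = 130/3
d9 = 130/9
d10 = 32
endpoint = (-34/3, 0)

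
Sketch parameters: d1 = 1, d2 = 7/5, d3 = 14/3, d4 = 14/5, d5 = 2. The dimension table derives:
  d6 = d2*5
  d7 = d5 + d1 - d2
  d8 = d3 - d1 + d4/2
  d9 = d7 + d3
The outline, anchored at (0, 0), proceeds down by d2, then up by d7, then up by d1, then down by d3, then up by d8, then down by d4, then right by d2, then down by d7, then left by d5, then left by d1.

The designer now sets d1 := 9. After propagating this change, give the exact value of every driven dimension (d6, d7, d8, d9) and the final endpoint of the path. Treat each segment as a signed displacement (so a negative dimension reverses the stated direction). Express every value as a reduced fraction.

d6 = 7
d7 = 48/5
d8 = -44/15
d9 = 214/15
endpoint = (-48/5, -14/5)

Apply edit: d1 := 9
  d6 = d2*5 = 7
  d7 = d5 + d1 - d2 = 48/5
  d8 = d3 - d1 + d4/2 = -44/15
  d9 = d7 + d3 = 214/15
Walk from origin (0, 0):
  seg 1: down by d2 = 7/5 → (0, -7/5)
  seg 2: up by d7 = 48/5 → (0, 41/5)
  seg 3: up by d1 = 9 → (0, 86/5)
  seg 4: down by d3 = 14/3 → (0, 188/15)
  seg 5: up by d8 = -44/15 → (0, 48/5)
  seg 6: down by d4 = 14/5 → (0, 34/5)
  seg 7: right by d2 = 7/5 → (7/5, 34/5)
  seg 8: down by d7 = 48/5 → (7/5, -14/5)
  seg 9: left by d5 = 2 → (-3/5, -14/5)
  seg 10: left by d1 = 9 → (-48/5, -14/5)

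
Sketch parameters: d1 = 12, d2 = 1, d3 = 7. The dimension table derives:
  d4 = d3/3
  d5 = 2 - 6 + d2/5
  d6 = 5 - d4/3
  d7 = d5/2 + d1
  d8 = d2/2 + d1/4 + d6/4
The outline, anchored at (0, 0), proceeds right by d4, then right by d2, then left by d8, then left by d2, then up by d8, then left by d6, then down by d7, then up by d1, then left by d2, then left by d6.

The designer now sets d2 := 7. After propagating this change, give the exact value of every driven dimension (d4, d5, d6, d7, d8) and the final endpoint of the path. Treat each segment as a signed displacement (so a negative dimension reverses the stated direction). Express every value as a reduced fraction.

d4 = 7/3
d5 = -13/5
d6 = 38/9
d7 = 107/10
d8 = 68/9
endpoint = (-62/3, 797/90)

Apply edit: d2 := 7
  d4 = d3/3 = 7/3
  d5 = 2 - 6 + d2/5 = -13/5
  d6 = 5 - d4/3 = 38/9
  d7 = d5/2 + d1 = 107/10
  d8 = d2/2 + d1/4 + d6/4 = 68/9
Walk from origin (0, 0):
  seg 1: right by d4 = 7/3 → (7/3, 0)
  seg 2: right by d2 = 7 → (28/3, 0)
  seg 3: left by d8 = 68/9 → (16/9, 0)
  seg 4: left by d2 = 7 → (-47/9, 0)
  seg 5: up by d8 = 68/9 → (-47/9, 68/9)
  seg 6: left by d6 = 38/9 → (-85/9, 68/9)
  seg 7: down by d7 = 107/10 → (-85/9, -283/90)
  seg 8: up by d1 = 12 → (-85/9, 797/90)
  seg 9: left by d2 = 7 → (-148/9, 797/90)
  seg 10: left by d6 = 38/9 → (-62/3, 797/90)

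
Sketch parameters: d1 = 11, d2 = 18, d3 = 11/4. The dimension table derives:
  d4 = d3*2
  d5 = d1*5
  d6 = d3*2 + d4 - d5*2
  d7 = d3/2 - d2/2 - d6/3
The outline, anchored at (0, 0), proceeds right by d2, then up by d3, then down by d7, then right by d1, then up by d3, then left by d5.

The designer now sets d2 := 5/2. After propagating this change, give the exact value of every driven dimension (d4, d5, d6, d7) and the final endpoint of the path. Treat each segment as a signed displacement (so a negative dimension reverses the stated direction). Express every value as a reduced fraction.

d4 = 11/2
d5 = 55
d6 = -99
d7 = 265/8
endpoint = (-83/2, -221/8)

Apply edit: d2 := 5/2
  d4 = d3*2 = 11/2
  d5 = d1*5 = 55
  d6 = d3*2 + d4 - d5*2 = -99
  d7 = d3/2 - d2/2 - d6/3 = 265/8
Walk from origin (0, 0):
  seg 1: right by d2 = 5/2 → (5/2, 0)
  seg 2: up by d3 = 11/4 → (5/2, 11/4)
  seg 3: down by d7 = 265/8 → (5/2, -243/8)
  seg 4: right by d1 = 11 → (27/2, -243/8)
  seg 5: up by d3 = 11/4 → (27/2, -221/8)
  seg 6: left by d5 = 55 → (-83/2, -221/8)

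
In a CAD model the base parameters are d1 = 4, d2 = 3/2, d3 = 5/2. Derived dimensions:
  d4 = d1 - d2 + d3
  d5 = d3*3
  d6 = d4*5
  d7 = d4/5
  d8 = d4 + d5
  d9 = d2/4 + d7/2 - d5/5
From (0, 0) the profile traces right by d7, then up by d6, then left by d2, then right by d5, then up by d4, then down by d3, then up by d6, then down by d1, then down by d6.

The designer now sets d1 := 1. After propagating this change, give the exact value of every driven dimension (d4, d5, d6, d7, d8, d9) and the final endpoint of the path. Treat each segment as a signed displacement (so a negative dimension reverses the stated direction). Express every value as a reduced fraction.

d4 = 2
d5 = 15/2
d6 = 10
d7 = 2/5
d8 = 19/2
d9 = -37/40
endpoint = (32/5, 17/2)

Apply edit: d1 := 1
  d4 = d1 - d2 + d3 = 2
  d5 = d3*3 = 15/2
  d6 = d4*5 = 10
  d7 = d4/5 = 2/5
  d8 = d4 + d5 = 19/2
  d9 = d2/4 + d7/2 - d5/5 = -37/40
Walk from origin (0, 0):
  seg 1: right by d7 = 2/5 → (2/5, 0)
  seg 2: up by d6 = 10 → (2/5, 10)
  seg 3: left by d2 = 3/2 → (-11/10, 10)
  seg 4: right by d5 = 15/2 → (32/5, 10)
  seg 5: up by d4 = 2 → (32/5, 12)
  seg 6: down by d3 = 5/2 → (32/5, 19/2)
  seg 7: up by d6 = 10 → (32/5, 39/2)
  seg 8: down by d1 = 1 → (32/5, 37/2)
  seg 9: down by d6 = 10 → (32/5, 17/2)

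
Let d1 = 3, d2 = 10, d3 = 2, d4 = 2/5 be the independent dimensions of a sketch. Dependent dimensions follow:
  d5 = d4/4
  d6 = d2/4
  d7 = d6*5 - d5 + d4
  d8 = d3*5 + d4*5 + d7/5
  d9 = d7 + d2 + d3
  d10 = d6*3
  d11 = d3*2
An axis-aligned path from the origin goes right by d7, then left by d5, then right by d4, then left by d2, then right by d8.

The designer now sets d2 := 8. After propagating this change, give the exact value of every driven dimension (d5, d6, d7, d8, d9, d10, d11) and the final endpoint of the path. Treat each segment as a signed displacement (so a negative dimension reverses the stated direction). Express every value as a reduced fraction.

Apply edit: d2 := 8
  d5 = d4/4 = 1/10
  d6 = d2/4 = 2
  d7 = d6*5 - d5 + d4 = 103/10
  d8 = d3*5 + d4*5 + d7/5 = 703/50
  d9 = d7 + d2 + d3 = 203/10
  d10 = d6*3 = 6
  d11 = d3*2 = 4
Walk from origin (0, 0):
  seg 1: right by d7 = 103/10 → (103/10, 0)
  seg 2: left by d5 = 1/10 → (51/5, 0)
  seg 3: right by d4 = 2/5 → (53/5, 0)
  seg 4: left by d2 = 8 → (13/5, 0)
  seg 5: right by d8 = 703/50 → (833/50, 0)

d5 = 1/10
d6 = 2
d7 = 103/10
d8 = 703/50
d9 = 203/10
d10 = 6
d11 = 4
endpoint = (833/50, 0)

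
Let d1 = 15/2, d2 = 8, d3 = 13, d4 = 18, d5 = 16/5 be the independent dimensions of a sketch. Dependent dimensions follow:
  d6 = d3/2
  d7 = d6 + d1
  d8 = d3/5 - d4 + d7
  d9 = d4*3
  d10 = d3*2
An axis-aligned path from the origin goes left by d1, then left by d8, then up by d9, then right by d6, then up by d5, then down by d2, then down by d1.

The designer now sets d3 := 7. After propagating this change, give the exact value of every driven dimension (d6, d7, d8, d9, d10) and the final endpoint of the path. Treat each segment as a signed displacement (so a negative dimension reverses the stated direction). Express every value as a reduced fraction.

Apply edit: d3 := 7
  d6 = d3/2 = 7/2
  d7 = d6 + d1 = 11
  d8 = d3/5 - d4 + d7 = -28/5
  d9 = d4*3 = 54
  d10 = d3*2 = 14
Walk from origin (0, 0):
  seg 1: left by d1 = 15/2 → (-15/2, 0)
  seg 2: left by d8 = -28/5 → (-19/10, 0)
  seg 3: up by d9 = 54 → (-19/10, 54)
  seg 4: right by d6 = 7/2 → (8/5, 54)
  seg 5: up by d5 = 16/5 → (8/5, 286/5)
  seg 6: down by d2 = 8 → (8/5, 246/5)
  seg 7: down by d1 = 15/2 → (8/5, 417/10)

d6 = 7/2
d7 = 11
d8 = -28/5
d9 = 54
d10 = 14
endpoint = (8/5, 417/10)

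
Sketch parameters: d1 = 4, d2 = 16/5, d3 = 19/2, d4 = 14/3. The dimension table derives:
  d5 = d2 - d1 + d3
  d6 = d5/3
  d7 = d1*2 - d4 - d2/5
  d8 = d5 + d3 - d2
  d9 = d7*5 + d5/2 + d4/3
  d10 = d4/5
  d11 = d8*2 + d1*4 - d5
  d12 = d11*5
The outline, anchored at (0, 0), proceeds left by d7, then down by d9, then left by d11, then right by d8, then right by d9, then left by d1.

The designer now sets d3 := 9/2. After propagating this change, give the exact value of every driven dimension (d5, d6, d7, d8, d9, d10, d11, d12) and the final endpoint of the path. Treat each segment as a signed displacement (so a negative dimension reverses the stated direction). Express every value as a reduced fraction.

Apply edit: d3 := 9/2
  d5 = d2 - d1 + d3 = 37/10
  d6 = d5/3 = 37/30
  d7 = d1*2 - d4 - d2/5 = 202/75
  d8 = d5 + d3 - d2 = 5
  d9 = d7*5 + d5/2 + d4/3 = 3037/180
  d10 = d4/5 = 14/15
  d11 = d8*2 + d1*4 - d5 = 223/10
  d12 = d11*5 = 223/2
Walk from origin (0, 0):
  seg 1: left by d7 = 202/75 → (-202/75, 0)
  seg 2: down by d9 = 3037/180 → (-202/75, -3037/180)
  seg 3: left by d11 = 223/10 → (-3749/150, -3037/180)
  seg 4: right by d8 = 5 → (-2999/150, -3037/180)
  seg 5: right by d9 = 3037/180 → (-2809/900, -3037/180)
  seg 6: left by d1 = 4 → (-6409/900, -3037/180)

d5 = 37/10
d6 = 37/30
d7 = 202/75
d8 = 5
d9 = 3037/180
d10 = 14/15
d11 = 223/10
d12 = 223/2
endpoint = (-6409/900, -3037/180)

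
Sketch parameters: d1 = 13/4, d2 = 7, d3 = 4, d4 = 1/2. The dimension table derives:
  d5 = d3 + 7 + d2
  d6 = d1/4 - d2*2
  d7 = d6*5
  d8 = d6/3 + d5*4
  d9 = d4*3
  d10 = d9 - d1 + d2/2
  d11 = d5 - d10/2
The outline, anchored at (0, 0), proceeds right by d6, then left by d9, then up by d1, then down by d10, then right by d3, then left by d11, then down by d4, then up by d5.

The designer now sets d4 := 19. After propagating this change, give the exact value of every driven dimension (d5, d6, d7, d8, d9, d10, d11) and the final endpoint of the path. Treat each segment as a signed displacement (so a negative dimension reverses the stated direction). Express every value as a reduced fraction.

d5 = 18
d6 = -211/16
d7 = -1055/16
d8 = 3245/48
d9 = 57
d10 = 229/4
d11 = -85/8
endpoint = (-889/16, -55)

Apply edit: d4 := 19
  d5 = d3 + 7 + d2 = 18
  d6 = d1/4 - d2*2 = -211/16
  d7 = d6*5 = -1055/16
  d8 = d6/3 + d5*4 = 3245/48
  d9 = d4*3 = 57
  d10 = d9 - d1 + d2/2 = 229/4
  d11 = d5 - d10/2 = -85/8
Walk from origin (0, 0):
  seg 1: right by d6 = -211/16 → (-211/16, 0)
  seg 2: left by d9 = 57 → (-1123/16, 0)
  seg 3: up by d1 = 13/4 → (-1123/16, 13/4)
  seg 4: down by d10 = 229/4 → (-1123/16, -54)
  seg 5: right by d3 = 4 → (-1059/16, -54)
  seg 6: left by d11 = -85/8 → (-889/16, -54)
  seg 7: down by d4 = 19 → (-889/16, -73)
  seg 8: up by d5 = 18 → (-889/16, -55)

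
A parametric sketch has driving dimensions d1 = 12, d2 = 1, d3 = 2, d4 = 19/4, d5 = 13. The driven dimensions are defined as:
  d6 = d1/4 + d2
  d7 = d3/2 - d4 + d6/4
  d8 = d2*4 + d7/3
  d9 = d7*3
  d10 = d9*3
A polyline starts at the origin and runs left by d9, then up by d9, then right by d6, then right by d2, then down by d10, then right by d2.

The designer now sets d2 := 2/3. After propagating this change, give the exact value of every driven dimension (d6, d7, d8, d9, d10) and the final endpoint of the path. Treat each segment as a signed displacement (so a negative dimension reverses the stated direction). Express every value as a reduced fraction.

Apply edit: d2 := 2/3
  d6 = d1/4 + d2 = 11/3
  d7 = d3/2 - d4 + d6/4 = -17/6
  d8 = d2*4 + d7/3 = 31/18
  d9 = d7*3 = -17/2
  d10 = d9*3 = -51/2
Walk from origin (0, 0):
  seg 1: left by d9 = -17/2 → (17/2, 0)
  seg 2: up by d9 = -17/2 → (17/2, -17/2)
  seg 3: right by d6 = 11/3 → (73/6, -17/2)
  seg 4: right by d2 = 2/3 → (77/6, -17/2)
  seg 5: down by d10 = -51/2 → (77/6, 17)
  seg 6: right by d2 = 2/3 → (27/2, 17)

d6 = 11/3
d7 = -17/6
d8 = 31/18
d9 = -17/2
d10 = -51/2
endpoint = (27/2, 17)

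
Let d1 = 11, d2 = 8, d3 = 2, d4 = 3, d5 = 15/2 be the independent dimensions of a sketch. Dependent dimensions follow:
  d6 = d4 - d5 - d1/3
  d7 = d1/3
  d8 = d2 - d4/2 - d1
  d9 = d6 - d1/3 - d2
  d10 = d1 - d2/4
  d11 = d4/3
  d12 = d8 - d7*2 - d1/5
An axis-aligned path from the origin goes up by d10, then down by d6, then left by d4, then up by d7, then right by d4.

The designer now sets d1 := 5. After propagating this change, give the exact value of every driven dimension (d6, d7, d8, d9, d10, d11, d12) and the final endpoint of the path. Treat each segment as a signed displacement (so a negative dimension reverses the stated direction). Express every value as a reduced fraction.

Apply edit: d1 := 5
  d6 = d4 - d5 - d1/3 = -37/6
  d7 = d1/3 = 5/3
  d8 = d2 - d4/2 - d1 = 3/2
  d9 = d6 - d1/3 - d2 = -95/6
  d10 = d1 - d2/4 = 3
  d11 = d4/3 = 1
  d12 = d8 - d7*2 - d1/5 = -17/6
Walk from origin (0, 0):
  seg 1: up by d10 = 3 → (0, 3)
  seg 2: down by d6 = -37/6 → (0, 55/6)
  seg 3: left by d4 = 3 → (-3, 55/6)
  seg 4: up by d7 = 5/3 → (-3, 65/6)
  seg 5: right by d4 = 3 → (0, 65/6)

d6 = -37/6
d7 = 5/3
d8 = 3/2
d9 = -95/6
d10 = 3
d11 = 1
d12 = -17/6
endpoint = (0, 65/6)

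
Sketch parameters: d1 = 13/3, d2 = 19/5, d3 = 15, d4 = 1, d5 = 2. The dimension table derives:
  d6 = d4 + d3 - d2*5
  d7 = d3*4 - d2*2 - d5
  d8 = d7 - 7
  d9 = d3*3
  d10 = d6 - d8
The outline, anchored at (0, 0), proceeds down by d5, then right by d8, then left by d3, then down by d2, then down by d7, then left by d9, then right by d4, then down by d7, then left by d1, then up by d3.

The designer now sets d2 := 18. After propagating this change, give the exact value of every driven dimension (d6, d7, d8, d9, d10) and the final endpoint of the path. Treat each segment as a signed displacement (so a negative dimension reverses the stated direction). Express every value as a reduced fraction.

Apply edit: d2 := 18
  d6 = d4 + d3 - d2*5 = -74
  d7 = d3*4 - d2*2 - d5 = 22
  d8 = d7 - 7 = 15
  d9 = d3*3 = 45
  d10 = d6 - d8 = -89
Walk from origin (0, 0):
  seg 1: down by d5 = 2 → (0, -2)
  seg 2: right by d8 = 15 → (15, -2)
  seg 3: left by d3 = 15 → (0, -2)
  seg 4: down by d2 = 18 → (0, -20)
  seg 5: down by d7 = 22 → (0, -42)
  seg 6: left by d9 = 45 → (-45, -42)
  seg 7: right by d4 = 1 → (-44, -42)
  seg 8: down by d7 = 22 → (-44, -64)
  seg 9: left by d1 = 13/3 → (-145/3, -64)
  seg 10: up by d3 = 15 → (-145/3, -49)

d6 = -74
d7 = 22
d8 = 15
d9 = 45
d10 = -89
endpoint = (-145/3, -49)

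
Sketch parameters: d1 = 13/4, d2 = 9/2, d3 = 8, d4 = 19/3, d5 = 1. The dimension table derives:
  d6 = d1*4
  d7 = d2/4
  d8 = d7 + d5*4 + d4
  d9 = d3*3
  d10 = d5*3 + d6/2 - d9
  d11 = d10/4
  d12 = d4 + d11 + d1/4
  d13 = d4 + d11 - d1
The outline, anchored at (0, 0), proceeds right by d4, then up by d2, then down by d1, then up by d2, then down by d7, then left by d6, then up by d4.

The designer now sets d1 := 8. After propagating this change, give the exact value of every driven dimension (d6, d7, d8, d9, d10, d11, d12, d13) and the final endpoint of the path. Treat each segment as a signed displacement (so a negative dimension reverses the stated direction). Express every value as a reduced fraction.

Apply edit: d1 := 8
  d6 = d1*4 = 32
  d7 = d2/4 = 9/8
  d8 = d7 + d5*4 + d4 = 275/24
  d9 = d3*3 = 24
  d10 = d5*3 + d6/2 - d9 = -5
  d11 = d10/4 = -5/4
  d12 = d4 + d11 + d1/4 = 85/12
  d13 = d4 + d11 - d1 = -35/12
Walk from origin (0, 0):
  seg 1: right by d4 = 19/3 → (19/3, 0)
  seg 2: up by d2 = 9/2 → (19/3, 9/2)
  seg 3: down by d1 = 8 → (19/3, -7/2)
  seg 4: up by d2 = 9/2 → (19/3, 1)
  seg 5: down by d7 = 9/8 → (19/3, -1/8)
  seg 6: left by d6 = 32 → (-77/3, -1/8)
  seg 7: up by d4 = 19/3 → (-77/3, 149/24)

d6 = 32
d7 = 9/8
d8 = 275/24
d9 = 24
d10 = -5
d11 = -5/4
d12 = 85/12
d13 = -35/12
endpoint = (-77/3, 149/24)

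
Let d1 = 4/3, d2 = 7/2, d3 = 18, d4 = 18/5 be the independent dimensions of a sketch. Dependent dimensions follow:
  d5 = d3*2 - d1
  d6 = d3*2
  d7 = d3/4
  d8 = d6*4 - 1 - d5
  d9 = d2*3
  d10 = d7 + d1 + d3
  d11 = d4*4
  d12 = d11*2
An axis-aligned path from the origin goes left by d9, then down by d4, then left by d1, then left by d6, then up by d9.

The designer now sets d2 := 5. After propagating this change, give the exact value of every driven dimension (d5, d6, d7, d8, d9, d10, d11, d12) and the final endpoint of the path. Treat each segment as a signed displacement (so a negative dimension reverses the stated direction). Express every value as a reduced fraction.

d5 = 104/3
d6 = 36
d7 = 9/2
d8 = 325/3
d9 = 15
d10 = 143/6
d11 = 72/5
d12 = 144/5
endpoint = (-157/3, 57/5)

Apply edit: d2 := 5
  d5 = d3*2 - d1 = 104/3
  d6 = d3*2 = 36
  d7 = d3/4 = 9/2
  d8 = d6*4 - 1 - d5 = 325/3
  d9 = d2*3 = 15
  d10 = d7 + d1 + d3 = 143/6
  d11 = d4*4 = 72/5
  d12 = d11*2 = 144/5
Walk from origin (0, 0):
  seg 1: left by d9 = 15 → (-15, 0)
  seg 2: down by d4 = 18/5 → (-15, -18/5)
  seg 3: left by d1 = 4/3 → (-49/3, -18/5)
  seg 4: left by d6 = 36 → (-157/3, -18/5)
  seg 5: up by d9 = 15 → (-157/3, 57/5)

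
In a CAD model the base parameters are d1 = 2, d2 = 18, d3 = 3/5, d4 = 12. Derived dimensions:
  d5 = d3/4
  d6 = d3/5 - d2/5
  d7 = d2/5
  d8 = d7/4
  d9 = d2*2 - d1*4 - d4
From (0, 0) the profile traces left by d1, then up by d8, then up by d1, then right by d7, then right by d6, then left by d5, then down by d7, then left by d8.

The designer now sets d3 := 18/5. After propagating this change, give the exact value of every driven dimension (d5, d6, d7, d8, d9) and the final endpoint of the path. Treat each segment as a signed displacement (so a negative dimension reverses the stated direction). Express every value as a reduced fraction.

d5 = 9/10
d6 = -72/25
d7 = 18/5
d8 = 9/10
d9 = 16
endpoint = (-77/25, -7/10)

Apply edit: d3 := 18/5
  d5 = d3/4 = 9/10
  d6 = d3/5 - d2/5 = -72/25
  d7 = d2/5 = 18/5
  d8 = d7/4 = 9/10
  d9 = d2*2 - d1*4 - d4 = 16
Walk from origin (0, 0):
  seg 1: left by d1 = 2 → (-2, 0)
  seg 2: up by d8 = 9/10 → (-2, 9/10)
  seg 3: up by d1 = 2 → (-2, 29/10)
  seg 4: right by d7 = 18/5 → (8/5, 29/10)
  seg 5: right by d6 = -72/25 → (-32/25, 29/10)
  seg 6: left by d5 = 9/10 → (-109/50, 29/10)
  seg 7: down by d7 = 18/5 → (-109/50, -7/10)
  seg 8: left by d8 = 9/10 → (-77/25, -7/10)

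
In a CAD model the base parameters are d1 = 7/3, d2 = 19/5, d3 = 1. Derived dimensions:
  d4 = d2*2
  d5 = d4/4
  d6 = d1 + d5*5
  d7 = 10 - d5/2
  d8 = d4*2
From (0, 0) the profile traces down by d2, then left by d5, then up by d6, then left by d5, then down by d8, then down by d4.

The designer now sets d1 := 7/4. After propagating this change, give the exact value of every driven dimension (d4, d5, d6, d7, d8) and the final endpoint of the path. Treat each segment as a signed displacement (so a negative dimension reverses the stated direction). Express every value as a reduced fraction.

d4 = 38/5
d5 = 19/10
d6 = 45/4
d7 = 181/20
d8 = 76/5
endpoint = (-19/5, -307/20)

Apply edit: d1 := 7/4
  d4 = d2*2 = 38/5
  d5 = d4/4 = 19/10
  d6 = d1 + d5*5 = 45/4
  d7 = 10 - d5/2 = 181/20
  d8 = d4*2 = 76/5
Walk from origin (0, 0):
  seg 1: down by d2 = 19/5 → (0, -19/5)
  seg 2: left by d5 = 19/10 → (-19/10, -19/5)
  seg 3: up by d6 = 45/4 → (-19/10, 149/20)
  seg 4: left by d5 = 19/10 → (-19/5, 149/20)
  seg 5: down by d8 = 76/5 → (-19/5, -31/4)
  seg 6: down by d4 = 38/5 → (-19/5, -307/20)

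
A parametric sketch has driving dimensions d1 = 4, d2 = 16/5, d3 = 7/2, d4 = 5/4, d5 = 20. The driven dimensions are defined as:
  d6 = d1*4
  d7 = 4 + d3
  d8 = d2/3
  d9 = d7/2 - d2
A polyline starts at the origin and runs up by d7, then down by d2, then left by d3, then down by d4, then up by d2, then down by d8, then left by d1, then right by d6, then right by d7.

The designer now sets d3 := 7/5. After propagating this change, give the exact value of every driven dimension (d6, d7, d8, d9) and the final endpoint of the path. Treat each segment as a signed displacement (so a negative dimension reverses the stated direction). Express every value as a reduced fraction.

Apply edit: d3 := 7/5
  d6 = d1*4 = 16
  d7 = 4 + d3 = 27/5
  d8 = d2/3 = 16/15
  d9 = d7/2 - d2 = -1/2
Walk from origin (0, 0):
  seg 1: up by d7 = 27/5 → (0, 27/5)
  seg 2: down by d2 = 16/5 → (0, 11/5)
  seg 3: left by d3 = 7/5 → (-7/5, 11/5)
  seg 4: down by d4 = 5/4 → (-7/5, 19/20)
  seg 5: up by d2 = 16/5 → (-7/5, 83/20)
  seg 6: down by d8 = 16/15 → (-7/5, 37/12)
  seg 7: left by d1 = 4 → (-27/5, 37/12)
  seg 8: right by d6 = 16 → (53/5, 37/12)
  seg 9: right by d7 = 27/5 → (16, 37/12)

d6 = 16
d7 = 27/5
d8 = 16/15
d9 = -1/2
endpoint = (16, 37/12)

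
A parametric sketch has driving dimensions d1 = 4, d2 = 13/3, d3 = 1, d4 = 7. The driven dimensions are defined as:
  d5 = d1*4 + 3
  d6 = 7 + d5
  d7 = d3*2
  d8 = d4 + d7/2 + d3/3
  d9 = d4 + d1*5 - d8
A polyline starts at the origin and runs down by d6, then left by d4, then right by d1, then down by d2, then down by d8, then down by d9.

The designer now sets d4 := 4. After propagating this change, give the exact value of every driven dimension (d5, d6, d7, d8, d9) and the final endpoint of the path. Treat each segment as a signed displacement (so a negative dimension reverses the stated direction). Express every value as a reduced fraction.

d5 = 19
d6 = 26
d7 = 2
d8 = 16/3
d9 = 56/3
endpoint = (0, -163/3)

Apply edit: d4 := 4
  d5 = d1*4 + 3 = 19
  d6 = 7 + d5 = 26
  d7 = d3*2 = 2
  d8 = d4 + d7/2 + d3/3 = 16/3
  d9 = d4 + d1*5 - d8 = 56/3
Walk from origin (0, 0):
  seg 1: down by d6 = 26 → (0, -26)
  seg 2: left by d4 = 4 → (-4, -26)
  seg 3: right by d1 = 4 → (0, -26)
  seg 4: down by d2 = 13/3 → (0, -91/3)
  seg 5: down by d8 = 16/3 → (0, -107/3)
  seg 6: down by d9 = 56/3 → (0, -163/3)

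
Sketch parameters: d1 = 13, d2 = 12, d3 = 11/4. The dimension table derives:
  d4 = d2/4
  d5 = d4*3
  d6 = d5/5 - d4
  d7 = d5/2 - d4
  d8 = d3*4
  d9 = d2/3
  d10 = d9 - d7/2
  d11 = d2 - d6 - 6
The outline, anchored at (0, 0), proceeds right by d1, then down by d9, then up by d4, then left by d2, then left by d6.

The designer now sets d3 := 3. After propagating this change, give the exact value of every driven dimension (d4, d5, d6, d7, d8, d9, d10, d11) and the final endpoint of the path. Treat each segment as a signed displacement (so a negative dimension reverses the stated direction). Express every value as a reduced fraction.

Apply edit: d3 := 3
  d4 = d2/4 = 3
  d5 = d4*3 = 9
  d6 = d5/5 - d4 = -6/5
  d7 = d5/2 - d4 = 3/2
  d8 = d3*4 = 12
  d9 = d2/3 = 4
  d10 = d9 - d7/2 = 13/4
  d11 = d2 - d6 - 6 = 36/5
Walk from origin (0, 0):
  seg 1: right by d1 = 13 → (13, 0)
  seg 2: down by d9 = 4 → (13, -4)
  seg 3: up by d4 = 3 → (13, -1)
  seg 4: left by d2 = 12 → (1, -1)
  seg 5: left by d6 = -6/5 → (11/5, -1)

d4 = 3
d5 = 9
d6 = -6/5
d7 = 3/2
d8 = 12
d9 = 4
d10 = 13/4
d11 = 36/5
endpoint = (11/5, -1)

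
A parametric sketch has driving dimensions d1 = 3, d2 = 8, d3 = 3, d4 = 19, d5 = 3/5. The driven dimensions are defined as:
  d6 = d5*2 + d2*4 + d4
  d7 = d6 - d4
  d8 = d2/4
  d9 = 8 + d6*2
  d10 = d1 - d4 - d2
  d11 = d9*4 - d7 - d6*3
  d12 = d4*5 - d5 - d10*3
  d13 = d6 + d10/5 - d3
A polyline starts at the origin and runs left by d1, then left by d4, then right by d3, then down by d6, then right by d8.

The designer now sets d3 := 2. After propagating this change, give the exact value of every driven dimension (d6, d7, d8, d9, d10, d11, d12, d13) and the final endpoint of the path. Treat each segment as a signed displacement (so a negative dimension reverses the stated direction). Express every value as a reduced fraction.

d6 = 261/5
d7 = 166/5
d8 = 2
d9 = 562/5
d10 = -24
d11 = 1299/5
d12 = 832/5
d13 = 227/5
endpoint = (-18, -261/5)

Apply edit: d3 := 2
  d6 = d5*2 + d2*4 + d4 = 261/5
  d7 = d6 - d4 = 166/5
  d8 = d2/4 = 2
  d9 = 8 + d6*2 = 562/5
  d10 = d1 - d4 - d2 = -24
  d11 = d9*4 - d7 - d6*3 = 1299/5
  d12 = d4*5 - d5 - d10*3 = 832/5
  d13 = d6 + d10/5 - d3 = 227/5
Walk from origin (0, 0):
  seg 1: left by d1 = 3 → (-3, 0)
  seg 2: left by d4 = 19 → (-22, 0)
  seg 3: right by d3 = 2 → (-20, 0)
  seg 4: down by d6 = 261/5 → (-20, -261/5)
  seg 5: right by d8 = 2 → (-18, -261/5)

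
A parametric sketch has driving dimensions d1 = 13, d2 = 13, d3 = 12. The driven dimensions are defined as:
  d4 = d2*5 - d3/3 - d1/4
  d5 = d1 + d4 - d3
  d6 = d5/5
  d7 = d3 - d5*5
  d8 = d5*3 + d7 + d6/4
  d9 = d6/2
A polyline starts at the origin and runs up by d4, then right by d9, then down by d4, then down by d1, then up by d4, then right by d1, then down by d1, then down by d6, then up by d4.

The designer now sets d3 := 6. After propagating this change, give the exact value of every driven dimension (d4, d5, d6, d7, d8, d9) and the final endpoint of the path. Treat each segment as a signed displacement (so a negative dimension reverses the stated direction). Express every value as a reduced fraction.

Apply edit: d3 := 6
  d4 = d2*5 - d3/3 - d1/4 = 239/4
  d5 = d1 + d4 - d3 = 267/4
  d6 = d5/5 = 267/20
  d7 = d3 - d5*5 = -1311/4
  d8 = d5*3 + d7 + d6/4 = -9933/80
  d9 = d6/2 = 267/40
Walk from origin (0, 0):
  seg 1: up by d4 = 239/4 → (0, 239/4)
  seg 2: right by d9 = 267/40 → (267/40, 239/4)
  seg 3: down by d4 = 239/4 → (267/40, 0)
  seg 4: down by d1 = 13 → (267/40, -13)
  seg 5: up by d4 = 239/4 → (267/40, 187/4)
  seg 6: right by d1 = 13 → (787/40, 187/4)
  seg 7: down by d1 = 13 → (787/40, 135/4)
  seg 8: down by d6 = 267/20 → (787/40, 102/5)
  seg 9: up by d4 = 239/4 → (787/40, 1603/20)

d4 = 239/4
d5 = 267/4
d6 = 267/20
d7 = -1311/4
d8 = -9933/80
d9 = 267/40
endpoint = (787/40, 1603/20)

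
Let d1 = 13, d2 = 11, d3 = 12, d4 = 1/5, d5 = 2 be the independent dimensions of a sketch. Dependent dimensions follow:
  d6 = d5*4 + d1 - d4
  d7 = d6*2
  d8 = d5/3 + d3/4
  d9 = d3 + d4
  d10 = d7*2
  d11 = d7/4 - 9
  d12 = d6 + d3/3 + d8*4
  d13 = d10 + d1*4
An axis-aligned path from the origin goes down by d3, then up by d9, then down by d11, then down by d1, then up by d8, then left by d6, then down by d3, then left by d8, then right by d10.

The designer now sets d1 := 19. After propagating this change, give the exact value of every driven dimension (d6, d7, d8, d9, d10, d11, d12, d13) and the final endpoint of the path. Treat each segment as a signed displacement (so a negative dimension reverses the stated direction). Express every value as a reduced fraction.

d6 = 134/5
d7 = 268/5
d8 = 11/3
d9 = 61/5
d10 = 536/5
d11 = 22/5
d12 = 682/15
d13 = 916/5
endpoint = (1151/15, -473/15)

Apply edit: d1 := 19
  d6 = d5*4 + d1 - d4 = 134/5
  d7 = d6*2 = 268/5
  d8 = d5/3 + d3/4 = 11/3
  d9 = d3 + d4 = 61/5
  d10 = d7*2 = 536/5
  d11 = d7/4 - 9 = 22/5
  d12 = d6 + d3/3 + d8*4 = 682/15
  d13 = d10 + d1*4 = 916/5
Walk from origin (0, 0):
  seg 1: down by d3 = 12 → (0, -12)
  seg 2: up by d9 = 61/5 → (0, 1/5)
  seg 3: down by d11 = 22/5 → (0, -21/5)
  seg 4: down by d1 = 19 → (0, -116/5)
  seg 5: up by d8 = 11/3 → (0, -293/15)
  seg 6: left by d6 = 134/5 → (-134/5, -293/15)
  seg 7: down by d3 = 12 → (-134/5, -473/15)
  seg 8: left by d8 = 11/3 → (-457/15, -473/15)
  seg 9: right by d10 = 536/5 → (1151/15, -473/15)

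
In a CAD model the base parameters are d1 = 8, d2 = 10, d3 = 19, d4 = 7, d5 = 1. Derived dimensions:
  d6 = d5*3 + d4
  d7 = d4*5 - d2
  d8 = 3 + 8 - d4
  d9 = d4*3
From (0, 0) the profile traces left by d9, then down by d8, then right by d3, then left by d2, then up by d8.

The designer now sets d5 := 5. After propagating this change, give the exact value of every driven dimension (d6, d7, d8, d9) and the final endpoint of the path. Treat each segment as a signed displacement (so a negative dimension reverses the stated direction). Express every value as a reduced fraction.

Apply edit: d5 := 5
  d6 = d5*3 + d4 = 22
  d7 = d4*5 - d2 = 25
  d8 = 3 + 8 - d4 = 4
  d9 = d4*3 = 21
Walk from origin (0, 0):
  seg 1: left by d9 = 21 → (-21, 0)
  seg 2: down by d8 = 4 → (-21, -4)
  seg 3: right by d3 = 19 → (-2, -4)
  seg 4: left by d2 = 10 → (-12, -4)
  seg 5: up by d8 = 4 → (-12, 0)

d6 = 22
d7 = 25
d8 = 4
d9 = 21
endpoint = (-12, 0)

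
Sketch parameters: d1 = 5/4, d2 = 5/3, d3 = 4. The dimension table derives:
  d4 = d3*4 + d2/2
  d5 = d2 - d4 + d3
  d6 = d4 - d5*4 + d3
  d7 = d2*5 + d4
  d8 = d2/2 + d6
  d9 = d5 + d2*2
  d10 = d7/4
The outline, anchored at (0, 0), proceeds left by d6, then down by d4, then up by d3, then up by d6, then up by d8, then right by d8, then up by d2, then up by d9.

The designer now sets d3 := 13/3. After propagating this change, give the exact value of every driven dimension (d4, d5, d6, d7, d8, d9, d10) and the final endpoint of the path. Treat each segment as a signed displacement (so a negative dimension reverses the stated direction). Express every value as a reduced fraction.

d4 = 109/6
d5 = -73/6
d6 = 427/6
d7 = 53/2
d8 = 72
d9 = -53/6
d10 = 53/8
endpoint = (5/6, 733/6)

Apply edit: d3 := 13/3
  d4 = d3*4 + d2/2 = 109/6
  d5 = d2 - d4 + d3 = -73/6
  d6 = d4 - d5*4 + d3 = 427/6
  d7 = d2*5 + d4 = 53/2
  d8 = d2/2 + d6 = 72
  d9 = d5 + d2*2 = -53/6
  d10 = d7/4 = 53/8
Walk from origin (0, 0):
  seg 1: left by d6 = 427/6 → (-427/6, 0)
  seg 2: down by d4 = 109/6 → (-427/6, -109/6)
  seg 3: up by d3 = 13/3 → (-427/6, -83/6)
  seg 4: up by d6 = 427/6 → (-427/6, 172/3)
  seg 5: up by d8 = 72 → (-427/6, 388/3)
  seg 6: right by d8 = 72 → (5/6, 388/3)
  seg 7: up by d2 = 5/3 → (5/6, 131)
  seg 8: up by d9 = -53/6 → (5/6, 733/6)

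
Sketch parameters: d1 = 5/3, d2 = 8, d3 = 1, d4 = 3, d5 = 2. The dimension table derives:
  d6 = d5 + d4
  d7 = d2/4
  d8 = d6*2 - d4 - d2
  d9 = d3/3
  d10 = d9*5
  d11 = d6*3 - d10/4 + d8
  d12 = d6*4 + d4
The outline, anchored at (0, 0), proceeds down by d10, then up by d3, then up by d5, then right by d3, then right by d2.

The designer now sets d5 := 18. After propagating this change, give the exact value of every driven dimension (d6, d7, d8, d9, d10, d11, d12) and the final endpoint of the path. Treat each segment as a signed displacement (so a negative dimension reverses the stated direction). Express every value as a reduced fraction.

Apply edit: d5 := 18
  d6 = d5 + d4 = 21
  d7 = d2/4 = 2
  d8 = d6*2 - d4 - d2 = 31
  d9 = d3/3 = 1/3
  d10 = d9*5 = 5/3
  d11 = d6*3 - d10/4 + d8 = 1123/12
  d12 = d6*4 + d4 = 87
Walk from origin (0, 0):
  seg 1: down by d10 = 5/3 → (0, -5/3)
  seg 2: up by d3 = 1 → (0, -2/3)
  seg 3: up by d5 = 18 → (0, 52/3)
  seg 4: right by d3 = 1 → (1, 52/3)
  seg 5: right by d2 = 8 → (9, 52/3)

d6 = 21
d7 = 2
d8 = 31
d9 = 1/3
d10 = 5/3
d11 = 1123/12
d12 = 87
endpoint = (9, 52/3)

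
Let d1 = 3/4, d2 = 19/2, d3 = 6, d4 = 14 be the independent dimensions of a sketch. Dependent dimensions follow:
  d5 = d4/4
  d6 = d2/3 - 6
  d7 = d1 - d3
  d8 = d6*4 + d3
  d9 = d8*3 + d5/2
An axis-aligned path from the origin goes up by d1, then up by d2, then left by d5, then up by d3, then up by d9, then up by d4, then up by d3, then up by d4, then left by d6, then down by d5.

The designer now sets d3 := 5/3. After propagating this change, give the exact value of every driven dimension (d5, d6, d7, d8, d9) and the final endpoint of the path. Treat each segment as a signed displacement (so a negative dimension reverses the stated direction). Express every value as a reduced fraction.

d5 = 7/2
d6 = -17/6
d7 = -11/12
d8 = -29/3
d9 = -109/4
endpoint = (-2/3, 65/6)

Apply edit: d3 := 5/3
  d5 = d4/4 = 7/2
  d6 = d2/3 - 6 = -17/6
  d7 = d1 - d3 = -11/12
  d8 = d6*4 + d3 = -29/3
  d9 = d8*3 + d5/2 = -109/4
Walk from origin (0, 0):
  seg 1: up by d1 = 3/4 → (0, 3/4)
  seg 2: up by d2 = 19/2 → (0, 41/4)
  seg 3: left by d5 = 7/2 → (-7/2, 41/4)
  seg 4: up by d3 = 5/3 → (-7/2, 143/12)
  seg 5: up by d9 = -109/4 → (-7/2, -46/3)
  seg 6: up by d4 = 14 → (-7/2, -4/3)
  seg 7: up by d3 = 5/3 → (-7/2, 1/3)
  seg 8: up by d4 = 14 → (-7/2, 43/3)
  seg 9: left by d6 = -17/6 → (-2/3, 43/3)
  seg 10: down by d5 = 7/2 → (-2/3, 65/6)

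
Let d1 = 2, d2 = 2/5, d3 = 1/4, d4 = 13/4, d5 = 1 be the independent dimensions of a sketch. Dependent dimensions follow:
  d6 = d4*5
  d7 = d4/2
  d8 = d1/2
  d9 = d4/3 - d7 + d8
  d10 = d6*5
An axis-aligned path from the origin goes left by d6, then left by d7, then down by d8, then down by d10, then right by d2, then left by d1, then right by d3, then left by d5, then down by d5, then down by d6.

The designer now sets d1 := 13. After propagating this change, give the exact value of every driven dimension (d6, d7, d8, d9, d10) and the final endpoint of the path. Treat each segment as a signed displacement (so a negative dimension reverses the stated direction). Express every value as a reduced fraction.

d6 = 65/4
d7 = 13/8
d8 = 13/2
d9 = 143/24
d10 = 325/4
endpoint = (-1249/40, -105)

Apply edit: d1 := 13
  d6 = d4*5 = 65/4
  d7 = d4/2 = 13/8
  d8 = d1/2 = 13/2
  d9 = d4/3 - d7 + d8 = 143/24
  d10 = d6*5 = 325/4
Walk from origin (0, 0):
  seg 1: left by d6 = 65/4 → (-65/4, 0)
  seg 2: left by d7 = 13/8 → (-143/8, 0)
  seg 3: down by d8 = 13/2 → (-143/8, -13/2)
  seg 4: down by d10 = 325/4 → (-143/8, -351/4)
  seg 5: right by d2 = 2/5 → (-699/40, -351/4)
  seg 6: left by d1 = 13 → (-1219/40, -351/4)
  seg 7: right by d3 = 1/4 → (-1209/40, -351/4)
  seg 8: left by d5 = 1 → (-1249/40, -351/4)
  seg 9: down by d5 = 1 → (-1249/40, -355/4)
  seg 10: down by d6 = 65/4 → (-1249/40, -105)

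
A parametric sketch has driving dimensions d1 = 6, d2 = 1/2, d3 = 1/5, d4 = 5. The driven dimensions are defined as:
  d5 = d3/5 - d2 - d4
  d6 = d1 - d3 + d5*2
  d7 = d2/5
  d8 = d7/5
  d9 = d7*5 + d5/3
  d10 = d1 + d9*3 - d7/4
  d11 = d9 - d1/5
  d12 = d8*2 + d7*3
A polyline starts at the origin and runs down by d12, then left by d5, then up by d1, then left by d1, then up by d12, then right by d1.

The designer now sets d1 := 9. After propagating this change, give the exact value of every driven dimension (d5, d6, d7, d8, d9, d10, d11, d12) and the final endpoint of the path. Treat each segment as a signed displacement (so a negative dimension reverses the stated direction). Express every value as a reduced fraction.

d5 = -273/50
d6 = -53/25
d7 = 1/10
d8 = 1/50
d9 = -33/25
d10 = 1003/200
d11 = -78/25
d12 = 17/50
endpoint = (273/50, 9)

Apply edit: d1 := 9
  d5 = d3/5 - d2 - d4 = -273/50
  d6 = d1 - d3 + d5*2 = -53/25
  d7 = d2/5 = 1/10
  d8 = d7/5 = 1/50
  d9 = d7*5 + d5/3 = -33/25
  d10 = d1 + d9*3 - d7/4 = 1003/200
  d11 = d9 - d1/5 = -78/25
  d12 = d8*2 + d7*3 = 17/50
Walk from origin (0, 0):
  seg 1: down by d12 = 17/50 → (0, -17/50)
  seg 2: left by d5 = -273/50 → (273/50, -17/50)
  seg 3: up by d1 = 9 → (273/50, 433/50)
  seg 4: left by d1 = 9 → (-177/50, 433/50)
  seg 5: up by d12 = 17/50 → (-177/50, 9)
  seg 6: right by d1 = 9 → (273/50, 9)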